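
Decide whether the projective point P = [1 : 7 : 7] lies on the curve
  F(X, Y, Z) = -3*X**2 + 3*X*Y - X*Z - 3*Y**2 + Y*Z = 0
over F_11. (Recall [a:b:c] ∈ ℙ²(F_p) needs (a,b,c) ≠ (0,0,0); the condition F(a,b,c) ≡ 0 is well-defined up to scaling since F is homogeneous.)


F(1,7,7) ≡ 1 (mod 11); P is NOT on the curve.

Evaluate F(1, 7, 7) term-by-term (mod 11).
  -3*X**2 ↦ -3·1·1·1 = -3
  3*X*Y ↦ 3·1·7·1 = 21
  -X*Z ↦ -1·1·1·7 = -7
  -3*Y**2 ↦ -3·1·49·1 = -147
  Y*Z ↦ 1·1·7·7 = 49
Sum: F(1, 7, 7) = (-3) + (21) + (-7) + (-147) + (49) = -87.
Reducing mod 11: -87 ≡ 1 (mod 11).
Since F(a, b, c) ≡ 1 ≠ 0 (mod 11), P does NOT lie on the curve.


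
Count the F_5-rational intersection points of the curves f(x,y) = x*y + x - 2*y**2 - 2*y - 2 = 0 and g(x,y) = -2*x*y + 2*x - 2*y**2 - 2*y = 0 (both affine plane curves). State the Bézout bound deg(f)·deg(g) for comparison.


Common zeros: {(4, 3)}; count = 1; Bézout bound = 4.

deg(f) = 2, deg(g) = 2, so Bézout bound = 4.
Scan x ∈ F_5. For each x, list the y ∈ F_5 with f(x, y) ≡ 0 and those with g(x, y) ≡ 0 (mod 5); the common zeros in that column are the intersection.
  x = 0: f ≡ 0 at y ∈ ∅; g ≡ 0 at y ∈ {0, 4}; common: ∅.
  x = 1: f ≡ 0 at y ∈ ∅; g ≡ 0 at y ∈ ∅; common: ∅.
  x = 2: f ≡ 0 at y ∈ {0}; g ≡ 0 at y ∈ ∅; common: ∅.
  x = 3: f ≡ 0 at y ∈ {1, 2}; g ≡ 0 at y ∈ ∅; common: ∅.
  x = 4: f ≡ 0 at y ∈ {3}; g ≡ 0 at y ∈ {2, 3}; common: {3}.
Collecting: common zeros = {(4, 3)}, so the count is 1.
Comparison with the Bézout bound: 1 ≤ 4 = deg(f)·deg(g), as expected for curves with no common component (the affine F_5-count falls short of the bound because intersections may lie at infinity, over extension fields, or carry multiplicity).


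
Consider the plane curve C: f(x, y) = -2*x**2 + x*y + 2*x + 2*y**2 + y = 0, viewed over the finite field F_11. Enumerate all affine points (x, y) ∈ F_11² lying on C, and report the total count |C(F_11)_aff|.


Affine F_11-points: {(0, 0), (0, 5), (1, 0), (1, 10), (5, 9), (5, 10), (6, 4), (6, 9), (8, 4), (8, 8), (9, 1), (9, 5)}; count = 12.

For each of the 121 pairs (x, y) ∈ F_11², evaluate f(x, y) mod 11. Record the zeros.
  x = 0: [0↦0, 1↦3, 2↦10, 3↦10, 4↦3, 5↦0, 6↦1, 7↦6, 8↦4, 9↦6, 10↦1]  zeros at y ∈ {0, 5}
  x = 1: [0↦0, 1↦4, 2↦1, 3↦2, 4↦7, 5↦5, 6↦7, 7↦2, 8↦1, 9↦4, 10↦0]  zeros at y ∈ {0, 10}
  x = 2: [0↦7, 1↦1, 2↦10, 3↦1, 4↦7, 5↦6, 6↦9, 7↦5, 8↦5, 9↦9, 10↦6]  zeros at y ∈ ∅
  x = 3: [0↦10, 1↦5, 2↦4, 3↦7, 4↦3, 5↦3, 6↦7, 7↦4, 8↦5, 9↦10, 10↦8]  zeros at y ∈ ∅
  x = 4: [0↦9, 1↦5, 2↦5, 3↦9, 4↦6, 5↦7, 6↦1, 7↦10, 8↦1, 9↦7, 10↦6]  zeros at y ∈ ∅
  x = 5: [0↦4, 1↦1, 2↦2, 3↦7, 4↦5, 5↦7, 6↦2, 7↦1, 8↦4, 9↦0, 10↦0]  zeros at y ∈ {9, 10}
  x = 6: [0↦6, 1↦4, 2↦6, 3↦1, 4↦0, 5↦3, 6↦10, 7↦10, 8↦3, 9↦0, 10↦1]  zeros at y ∈ {4, 9}
  x = 7: [0↦4, 1↦3, 2↦6, 3↦2, 4↦2, 5↦6, 6↦3, 7↦4, 8↦9, 9↦7, 10↦9]  zeros at y ∈ ∅
  x = 8: [0↦9, 1↦9, 2↦2, 3↦10, 4↦0, 5↦5, 6↦3, 7↦5, 8↦0, 9↦10, 10↦2]  zeros at y ∈ {4, 8}
  x = 9: [0↦10, 1↦0, 2↦5, 3↦3, 4↦5, 5↦0, 6↦10, 7↦2, 8↦9, 9↦9, 10↦2]  zeros at y ∈ {1, 5}
  x = 10: [0↦7, 1↦9, 2↦4, 3↦3, 4↦6, 5↦2, 6↦2, 7↦6, 8↦3, 9↦4, 10↦9]  zeros at y ∈ ∅
Collecting zeros: affine points = {(0, 0), (0, 5), (1, 0), (1, 10), (5, 9), (5, 10), (6, 4), (6, 9), (8, 4), (8, 8), (9, 1), (9, 5)}.
Total count |C(F_11)_aff| = 12.


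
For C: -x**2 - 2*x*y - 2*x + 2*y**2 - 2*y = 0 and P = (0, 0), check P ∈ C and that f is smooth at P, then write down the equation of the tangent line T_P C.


Tangent line at P: -2*x - 2*y = 0.

Step 1: f(0, 0) = 0, so P lies on C.
Step 2: partial derivatives
  f_x(x, y) = -2*x - 2*y - 2, f_y(x, y) = -2*x + 4*y - 2.
  f_x(P) = -2, f_y(P) = -2 (gradient nonzero, so P is smooth).
Step 3: tangent line at P: -2·(x − 0) + -2·(y − 0) = 0.
Expanding: -2*x - 2*y = 0.


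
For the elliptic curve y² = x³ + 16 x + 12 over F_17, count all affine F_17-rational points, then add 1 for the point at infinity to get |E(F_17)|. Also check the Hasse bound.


Affine points = {(2, 1), (2, 16), (3, 6), (3, 11), (4, 2), (4, 15), (5, 8), (5, 9), (6, 1), (6, 16), (7, 5), (7, 12), (9, 1), (9, 16), (10, 4), (10, 13)}; affine count = 16; |E(F_17)| = 17.

Discriminant check: Δ ∝ 4a³ + 27b² = 4·16³ + 27·12² = 4·4096 + 27·144 ≡ 8 (mod 17). Nonzero ⇒ E is nonsingular.
For each x ∈ F_17, compute rhs = x³ + 16·x + 12 mod 17, then count y ∈ F_17 with y² ≡ rhs.
  x = 0: rhs = 12, matching y values: none (0 points).
  x = 1: rhs = 12, matching y values: none (0 points).
  x = 2: rhs = 1, matching y values: 1, 16 (2 points).
  x = 3: rhs = 2, matching y values: 6, 11 (2 points).
  x = 4: rhs = 4, matching y values: 2, 15 (2 points).
  x = 5: rhs = 13, matching y values: 8, 9 (2 points).
  x = 6: rhs = 1, matching y values: 1, 16 (2 points).
  x = 7: rhs = 8, matching y values: 5, 12 (2 points).
  x = 8: rhs = 6, matching y values: none (0 points).
  x = 9: rhs = 1, matching y values: 1, 16 (2 points).
  x = 10: rhs = 16, matching y values: 4, 13 (2 points).
  x = 11: rhs = 6, matching y values: none (0 points).
  x = 12: rhs = 11, matching y values: none (0 points).
  x = 13: rhs = 3, matching y values: none (0 points).
  x = 14: rhs = 5, matching y values: none (0 points).
  x = 15: rhs = 6, matching y values: none (0 points).
  x = 16: rhs = 12, matching y values: none (0 points).
Total affine count: 16.
Full point count |E(F_17)| = 16 + 1 = 17.
Hasse bound: |17 − (17+1)| = |-1| = 1 ≤ 2√17 ≈ 8.2462 ✓.


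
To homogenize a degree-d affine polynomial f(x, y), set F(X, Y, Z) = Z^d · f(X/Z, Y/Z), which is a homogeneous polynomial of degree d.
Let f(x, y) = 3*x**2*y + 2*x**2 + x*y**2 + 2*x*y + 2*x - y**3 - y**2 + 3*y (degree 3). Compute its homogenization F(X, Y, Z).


F(X, Y, Z) = 3*X**2*Y + 2*X**2*Z + X*Y**2 + 2*X*Y*Z + 2*X*Z**2 - Y**3 - Y**2*Z + 3*Y*Z**2

deg(f) = 3.
Substitute x = X/Z, y = Y/Z into f, then multiply by Z^3.
  monomial 3·x^2·y^1 ↦ 3·X^2·Y^1·Z^0.
  monomial 2·x^2·y^0 ↦ 2·X^2·Y^0·Z^1.
  monomial 1·x^1·y^2 ↦ 1·X^1·Y^2·Z^0.
  monomial 2·x^1·y^1 ↦ 2·X^1·Y^1·Z^1.
  monomial 2·x^1·y^0 ↦ 2·X^1·Y^0·Z^2.
  monomial -1·x^0·y^3 ↦ -1·X^0·Y^3·Z^0.
  monomial -1·x^0·y^2 ↦ -1·X^0·Y^2·Z^1.
  monomial 3·x^0·y^1 ↦ 3·X^0·Y^1·Z^2.
Collecting: F(X, Y, Z) = 3*X**2*Y + 2*X**2*Z + X*Y**2 + 2*X*Y*Z + 2*X*Z**2 - Y**3 - Y**2*Z + 3*Y*Z**2.


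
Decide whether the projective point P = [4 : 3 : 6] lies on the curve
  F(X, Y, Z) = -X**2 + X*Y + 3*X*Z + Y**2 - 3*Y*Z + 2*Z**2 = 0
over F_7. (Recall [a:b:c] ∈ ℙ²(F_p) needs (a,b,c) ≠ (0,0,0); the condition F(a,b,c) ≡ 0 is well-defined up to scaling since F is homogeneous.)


F(4,3,6) ≡ 4 (mod 7); P is NOT on the curve.

Evaluate F(4, 3, 6) term-by-term (mod 7).
  -X**2 ↦ -1·16·1·1 = -16
  X*Y ↦ 1·4·3·1 = 12
  3*X*Z ↦ 3·4·1·6 = 72
  Y**2 ↦ 1·1·9·1 = 9
  -3*Y*Z ↦ -3·1·3·6 = -54
  2*Z**2 ↦ 2·1·1·36 = 72
Sum: F(4, 3, 6) = (-16) + (12) + (72) + (9) + (-54) + (72) = 95.
Reducing mod 7: 95 ≡ 4 (mod 7).
Since F(a, b, c) ≡ 4 ≠ 0 (mod 7), P does NOT lie on the curve.


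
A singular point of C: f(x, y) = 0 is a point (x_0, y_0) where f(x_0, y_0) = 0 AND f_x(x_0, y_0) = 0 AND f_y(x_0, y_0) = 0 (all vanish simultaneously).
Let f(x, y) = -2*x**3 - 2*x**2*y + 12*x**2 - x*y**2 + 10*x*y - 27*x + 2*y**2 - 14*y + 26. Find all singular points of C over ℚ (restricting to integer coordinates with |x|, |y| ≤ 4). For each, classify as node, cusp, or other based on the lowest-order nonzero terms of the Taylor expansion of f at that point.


Singular points: {(1, 3)}; classification: cusp.

Compute partial derivatives:
  f_x = -6*x**2 - 4*x*y + 24*x - y**2 + 10*y - 27.
  f_y = -2*x**2 - 2*x*y + 10*x + 4*y - 14.
Scan x_0 ∈ {−4, ..., 4}. For each x_0, f_y(x_0, y) is a polynomial in y; find its integer roots y ∈ {−4, ..., 4}, then test f_x and f at those candidates.
  x = -4: f_y(-4, y) = 12*y - 86; no integer root y with |y| ≤ 4.
  x = -3: f_y(-3, y) = 10*y - 62; no integer root y with |y| ≤ 4.
  x = -2: f_y(-2, y) = 8*y - 42; no integer root y with |y| ≤ 4.
  x = -1: f_y(-1, y) = 6*y - 26; no integer root y with |y| ≤ 4.
  x = 0: f_y(0, y) = 4*y - 14; no integer root y with |y| ≤ 4.
  x = 1: f_y(1, y) = 2*y - 6; vanishes at y ∈ {3}. (1, 3): f_x = 0, f = 0 — SINGULAR.
  x = 2: f_y(2, y) = -2; no integer root y with |y| ≤ 4.
  x = 3: f_y(3, y) = -2*y - 2; vanishes at y ∈ {-1}. (3, -1): f_x = -8 ≠ 0.
  x = 4: f_y(4, y) = -4*y - 6; no integer root y with |y| ≤ 4.
Only singular point on the grid: (1, 3).
Classify: substitute x = 1 + u, y = 3 + v and expand: f = -2*u**3 - 2*u**2*v - u*v**2 + v**2.
No constant or linear terms (consistent with a singular point). Quadratic part: v**2. Cubic part: -2*u**3 - 2*u**2*v - u*v**2.
The quadratic part v**2 is a perfect square, so there is a single (double) tangent line v = 0, i.e. y = 3. Restricting the cubic part to that line (v = 0) leaves -2*u**3 ≠ 0, so f is not divisible by v and the branch is v² ≈ 2*u**3 to lowest order — this is a cusp.
Classification: cusp.


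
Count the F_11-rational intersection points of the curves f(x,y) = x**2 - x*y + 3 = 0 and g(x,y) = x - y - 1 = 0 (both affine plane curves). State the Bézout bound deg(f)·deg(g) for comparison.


Common zeros: {(8, 7)}; count = 1; Bézout bound = 2.

deg(f) = 2, deg(g) = 1, so Bézout bound = 2.
Scan x ∈ F_11. For each x, list the y ∈ F_11 with f(x, y) ≡ 0 and those with g(x, y) ≡ 0 (mod 11); the common zeros in that column are the intersection.
  x = 0: f ≡ 0 at y ∈ ∅; g ≡ 0 at y ∈ {10}; common: ∅.
  x = 1: f ≡ 0 at y ∈ {4}; g ≡ 0 at y ∈ {0}; common: ∅.
  x = 2: f ≡ 0 at y ∈ {9}; g ≡ 0 at y ∈ {1}; common: ∅.
  x = 3: f ≡ 0 at y ∈ {4}; g ≡ 0 at y ∈ {2}; common: ∅.
  x = 4: f ≡ 0 at y ∈ {2}; g ≡ 0 at y ∈ {3}; common: ∅.
  x = 5: f ≡ 0 at y ∈ {10}; g ≡ 0 at y ∈ {4}; common: ∅.
  x = 6: f ≡ 0 at y ∈ {1}; g ≡ 0 at y ∈ {5}; common: ∅.
  x = 7: f ≡ 0 at y ∈ {9}; g ≡ 0 at y ∈ {6}; common: ∅.
  x = 8: f ≡ 0 at y ∈ {7}; g ≡ 0 at y ∈ {7}; common: {7}.
  x = 9: f ≡ 0 at y ∈ {2}; g ≡ 0 at y ∈ {8}; common: ∅.
  x = 10: f ≡ 0 at y ∈ {7}; g ≡ 0 at y ∈ {9}; common: ∅.
Collecting: common zeros = {(8, 7)}, so the count is 1.
Comparison with the Bézout bound: 1 ≤ 2 = deg(f)·deg(g), as expected for curves with no common component (the affine F_11-count falls short of the bound because intersections may lie at infinity, over extension fields, or carry multiplicity).


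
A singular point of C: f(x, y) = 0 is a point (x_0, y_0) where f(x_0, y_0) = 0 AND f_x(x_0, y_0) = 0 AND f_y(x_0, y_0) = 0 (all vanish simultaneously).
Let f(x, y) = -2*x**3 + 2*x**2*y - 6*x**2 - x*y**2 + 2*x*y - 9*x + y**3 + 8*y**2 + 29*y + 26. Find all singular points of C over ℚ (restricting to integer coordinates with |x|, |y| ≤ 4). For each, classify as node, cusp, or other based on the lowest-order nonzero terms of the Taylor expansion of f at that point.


Singular points: {(-2, -3)}; classification: cusp.

Compute partial derivatives:
  f_x = -6*x**2 + 4*x*y - 12*x - y**2 + 2*y - 9.
  f_y = 2*x**2 - 2*x*y + 2*x + 3*y**2 + 16*y + 29.
Scan x_0 ∈ {−4, ..., 4}. For each x_0, f_y(x_0, y) is a polynomial in y; find its integer roots y ∈ {−4, ..., 4}, then test f_x and f at those candidates.
  x = -4: f_y(-4, y) = 3*y**2 + 24*y + 53; no integer root y with |y| ≤ 4.
  x = -3: f_y(-3, y) = 3*y**2 + 22*y + 41; no integer root y with |y| ≤ 4.
  x = -2: f_y(-2, y) = 3*y**2 + 20*y + 33; vanishes at y ∈ {-3}. (-2, -3): f_x = 0, f = 0 — SINGULAR.
  x = -1: f_y(-1, y) = 3*y**2 + 18*y + 29; no integer root y with |y| ≤ 4.
  x = 0: f_y(0, y) = 3*y**2 + 16*y + 29; no integer root y with |y| ≤ 4.
  x = 1: f_y(1, y) = 3*y**2 + 14*y + 33; no integer root y with |y| ≤ 4.
  x = 2: f_y(2, y) = 3*y**2 + 12*y + 41; no integer root y with |y| ≤ 4.
  x = 3: f_y(3, y) = 3*y**2 + 10*y + 53; no integer root y with |y| ≤ 4.
  x = 4: f_y(4, y) = 3*y**2 + 8*y + 69; no integer root y with |y| ≤ 4.
Only singular point on the grid: (-2, -3).
Classify: substitute x = -2 + u, y = -3 + v and expand: f = -2*u**3 + 2*u**2*v - u*v**2 + v**3 + v**2.
No constant or linear terms (consistent with a singular point). Quadratic part: v**2. Cubic part: -2*u**3 + 2*u**2*v - u*v**2 + v**3.
The quadratic part v**2 is a perfect square, so there is a single (double) tangent line v = 0, i.e. y = -3. Restricting the cubic part to that line (v = 0) leaves -2*u**3 ≠ 0, so f is not divisible by v and the branch is v² ≈ 2*u**3 to lowest order — this is a cusp.
Classification: cusp.


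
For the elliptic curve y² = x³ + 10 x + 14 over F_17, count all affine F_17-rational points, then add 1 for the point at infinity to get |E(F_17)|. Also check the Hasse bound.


Affine points = {(1, 5), (1, 12), (2, 5), (2, 12), (4, 4), (4, 13), (5, 6), (5, 11), (6, 1), (6, 16), (7, 6), (7, 11), (9, 0), (10, 3), (10, 14), (12, 3), (12, 14), (14, 5), (14, 12)}; affine count = 19; |E(F_17)| = 20.

Discriminant check: Δ ∝ 4a³ + 27b² = 4·10³ + 27·14² = 4·1000 + 27·196 ≡ 10 (mod 17). Nonzero ⇒ E is nonsingular.
For each x ∈ F_17, compute rhs = x³ + 10·x + 14 mod 17, then count y ∈ F_17 with y² ≡ rhs.
  x = 0: rhs = 14, matching y values: none (0 points).
  x = 1: rhs = 8, matching y values: 5, 12 (2 points).
  x = 2: rhs = 8, matching y values: 5, 12 (2 points).
  x = 3: rhs = 3, matching y values: none (0 points).
  x = 4: rhs = 16, matching y values: 4, 13 (2 points).
  x = 5: rhs = 2, matching y values: 6, 11 (2 points).
  x = 6: rhs = 1, matching y values: 1, 16 (2 points).
  x = 7: rhs = 2, matching y values: 6, 11 (2 points).
  x = 8: rhs = 11, matching y values: none (0 points).
  x = 9: rhs = 0, matching y values: 0 (1 points).
  x = 10: rhs = 9, matching y values: 3, 14 (2 points).
  x = 11: rhs = 10, matching y values: none (0 points).
  x = 12: rhs = 9, matching y values: 3, 14 (2 points).
  x = 13: rhs = 12, matching y values: none (0 points).
  x = 14: rhs = 8, matching y values: 5, 12 (2 points).
  x = 15: rhs = 3, matching y values: none (0 points).
  x = 16: rhs = 3, matching y values: none (0 points).
Total affine count: 19.
Full point count |E(F_17)| = 19 + 1 = 20.
Hasse bound: |20 − (17+1)| = |2| = 2 ≤ 2√17 ≈ 8.2462 ✓.


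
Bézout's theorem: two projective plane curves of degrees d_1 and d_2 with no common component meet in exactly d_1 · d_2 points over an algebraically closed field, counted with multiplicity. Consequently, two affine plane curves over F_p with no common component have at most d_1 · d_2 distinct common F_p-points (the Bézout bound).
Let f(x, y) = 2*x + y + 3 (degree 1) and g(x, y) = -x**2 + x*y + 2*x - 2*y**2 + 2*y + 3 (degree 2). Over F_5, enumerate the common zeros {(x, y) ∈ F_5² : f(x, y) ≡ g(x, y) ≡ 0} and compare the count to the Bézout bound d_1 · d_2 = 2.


Common zeros: ∅; count = 0; Bézout bound = 2.

deg(f) = 1, deg(g) = 2, so Bézout bound = 2.
Scan x ∈ F_5. For each x, list the y ∈ F_5 with f(x, y) ≡ 0 and those with g(x, y) ≡ 0 (mod 5); the common zeros in that column are the intersection.
  x = 0: f ≡ 0 at y ∈ {2}; g ≡ 0 at y ∈ ∅; common: ∅.
  x = 1: f ≡ 0 at y ∈ {0}; g ≡ 0 at y ∈ {1, 3}; common: ∅.
  x = 2: f ≡ 0 at y ∈ {3}; g ≡ 0 at y ∈ {1}; common: ∅.
  x = 3: f ≡ 0 at y ∈ {1}; g ≡ 0 at y ∈ {0}; common: ∅.
  x = 4: f ≡ 0 at y ∈ {4}; g ≡ 0 at y ∈ {0, 3}; common: ∅.
Collecting: common zeros = ∅, so the count is 0.
Comparison with the Bézout bound: 0 ≤ 2 = deg(f)·deg(g), as expected for curves with no common component (the affine F_5-count falls short of the bound because intersections may lie at infinity, over extension fields, or carry multiplicity).


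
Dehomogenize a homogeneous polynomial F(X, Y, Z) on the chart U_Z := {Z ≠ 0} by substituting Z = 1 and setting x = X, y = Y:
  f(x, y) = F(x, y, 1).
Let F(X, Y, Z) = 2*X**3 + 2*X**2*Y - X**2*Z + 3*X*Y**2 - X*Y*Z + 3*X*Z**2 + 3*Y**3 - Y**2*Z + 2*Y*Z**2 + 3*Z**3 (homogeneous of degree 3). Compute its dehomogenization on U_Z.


f(x, y) = 2*x**3 + 2*x**2*y - x**2 + 3*x*y**2 - x*y + 3*x + 3*y**3 - y**2 + 2*y + 3

On U_Z we set Z = 1. Each monomial c·X^i·Y^j·Z^k in F becomes c·x^i·y^j·1^k = c·x^i·y^j.
Substituting Z = 1: F(X, Y, 1) = 2*x**3 + 2*x**2*y - x**2 + 3*x*y**2 - x*y + 3*x + 3*y**3 - y**2 + 2*y + 3.
Note: deg(f) ≤ deg(F) = 3; strict inequality happens when F is divisible by Z (lost terms).


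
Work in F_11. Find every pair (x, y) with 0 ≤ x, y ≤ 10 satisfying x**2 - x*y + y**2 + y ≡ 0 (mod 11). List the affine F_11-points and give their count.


Affine F_11-points: {(0, 0), (0, 10), (3, 6), (3, 7), (4, 7), (5, 1), (5, 3), (7, 1), (7, 5), (9, 3), (9, 5), (10, 10)}; count = 12.

For each of the 121 pairs (x, y) ∈ F_11², evaluate f(x, y) mod 11. Record the zeros.
  x = 0: [0↦0, 1↦2, 2↦6, 3↦1, 4↦9, 5↦8, 6↦9, 7↦1, 8↦6, 9↦2, 10↦0]  zeros at y ∈ {0, 10}
  x = 1: [0↦1, 1↦2, 2↦5, 3↦10, 4↦6, 5↦4, 6↦4, 7↦6, 8↦10, 9↦5, 10↦2]  zeros at y ∈ ∅
  x = 2: [0↦4, 1↦4, 2↦6, 3↦10, 4↦5, 5↦2, 6↦1, 7↦2, 8↦5, 9↦10, 10↦6]  zeros at y ∈ ∅
  x = 3: [0↦9, 1↦8, 2↦9, 3↦1, 4↦6, 5↦2, 6↦0, 7↦0, 8↦2, 9↦6, 10↦1]  zeros at y ∈ {6, 7}
  x = 4: [0↦5, 1↦3, 2↦3, 3↦5, 4↦9, 5↦4, 6↦1, 7↦0, 8↦1, 9↦4, 10↦9]  zeros at y ∈ {7}
  x = 5: [0↦3, 1↦0, 2↦10, 3↦0, 4↦3, 5↦8, 6↦4, 7↦2, 8↦2, 9↦4, 10↦8]  zeros at y ∈ {1, 3}
  x = 6: [0↦3, 1↦10, 2↦8, 3↦8, 4↦10, 5↦3, 6↦9, 7↦6, 8↦5, 9↦6, 10↦9]  zeros at y ∈ ∅
  x = 7: [0↦5, 1↦0, 2↦8, 3↦7, 4↦8, 5↦0, 6↦5, 7↦1, 8↦10, 9↦10, 10↦1]  zeros at y ∈ {1, 5}
  x = 8: [0↦9, 1↦3, 2↦10, 3↦8, 4↦8, 5↦10, 6↦3, 7↦9, 8↦6, 9↦5, 10↦6]  zeros at y ∈ ∅
  x = 9: [0↦4, 1↦8, 2↦3, 3↦0, 4↦10, 5↦0, 6↦3, 7↦8, 8↦4, 9↦2, 10↦2]  zeros at y ∈ {3, 5}
  x = 10: [0↦1, 1↦4, 2↦9, 3↦5, 4↦3, 5↦3, 6↦5, 7↦9, 8↦4, 9↦1, 10↦0]  zeros at y ∈ {10}
Collecting zeros: affine points = {(0, 0), (0, 10), (3, 6), (3, 7), (4, 7), (5, 1), (5, 3), (7, 1), (7, 5), (9, 3), (9, 5), (10, 10)}.
Total count |C(F_11)_aff| = 12.


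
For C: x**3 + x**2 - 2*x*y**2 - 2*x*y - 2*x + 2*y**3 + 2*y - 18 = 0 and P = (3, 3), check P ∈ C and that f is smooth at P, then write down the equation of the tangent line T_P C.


Tangent line at P: 7*x + 14*y - 63 = 0.

Step 1: f(3, 3) = 0, so P lies on C.
Step 2: partial derivatives
  f_x(x, y) = 3*x**2 + 2*x - 2*y**2 - 2*y - 2, f_y(x, y) = -4*x*y - 2*x + 6*y**2 + 2.
  f_x(P) = 7, f_y(P) = 14 (gradient nonzero, so P is smooth).
Step 3: tangent line at P: 7·(x − 3) + 14·(y − 3) = 0.
Expanding: 7*x + 14*y - 63 = 0.


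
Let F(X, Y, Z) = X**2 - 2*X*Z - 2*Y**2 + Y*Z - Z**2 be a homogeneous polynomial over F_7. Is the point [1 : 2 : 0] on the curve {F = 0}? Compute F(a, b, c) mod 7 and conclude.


F(1,2,0) ≡ 0 (mod 7); P is on the curve.

Evaluate F(1, 2, 0) term-by-term (mod 7).
  X**2 ↦ 1·1·1·1 = 1
  -2*X*Z ↦ -2·1·1·0 = 0
  -2*Y**2 ↦ -2·1·4·1 = -8
  Y*Z ↦ 1·1·2·0 = 0
  -Z**2 ↦ -1·1·1·0 = 0
Sum: F(1, 2, 0) = (1) + (0) + (-8) + (0) + (0) = -7.
Reducing mod 7: -7 ≡ 0 (mod 7).
Since F(a, b, c) ≡ 0 (mod 7), P lies on the curve.


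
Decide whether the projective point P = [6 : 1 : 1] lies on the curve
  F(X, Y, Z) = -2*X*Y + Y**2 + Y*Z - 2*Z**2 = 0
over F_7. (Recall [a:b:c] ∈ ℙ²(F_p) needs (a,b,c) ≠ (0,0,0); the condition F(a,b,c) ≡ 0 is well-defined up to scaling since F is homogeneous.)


F(6,1,1) ≡ 2 (mod 7); P is NOT on the curve.

Evaluate F(6, 1, 1) term-by-term (mod 7).
  -2*X*Y ↦ -2·6·1·1 = -12
  Y**2 ↦ 1·1·1·1 = 1
  Y*Z ↦ 1·1·1·1 = 1
  -2*Z**2 ↦ -2·1·1·1 = -2
Sum: F(6, 1, 1) = (-12) + (1) + (1) + (-2) = -12.
Reducing mod 7: -12 ≡ 2 (mod 7).
Since F(a, b, c) ≡ 2 ≠ 0 (mod 7), P does NOT lie on the curve.


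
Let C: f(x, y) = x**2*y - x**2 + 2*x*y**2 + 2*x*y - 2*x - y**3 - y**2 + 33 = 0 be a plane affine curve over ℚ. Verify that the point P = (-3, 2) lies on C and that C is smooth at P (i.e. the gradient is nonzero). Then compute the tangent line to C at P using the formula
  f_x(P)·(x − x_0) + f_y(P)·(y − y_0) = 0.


Tangent line at P: 4*x - 37*y + 86 = 0.

Step 1: f(-3, 2) = 0, so P lies on C.
Step 2: partial derivatives
  f_x(x, y) = 2*x*y - 2*x + 2*y**2 + 2*y - 2, f_y(x, y) = x**2 + 4*x*y + 2*x - 3*y**2 - 2*y.
  f_x(P) = 4, f_y(P) = -37 (gradient nonzero, so P is smooth).
Step 3: tangent line at P: 4·(x − -3) + -37·(y − 2) = 0.
Expanding: 4*x - 37*y + 86 = 0.


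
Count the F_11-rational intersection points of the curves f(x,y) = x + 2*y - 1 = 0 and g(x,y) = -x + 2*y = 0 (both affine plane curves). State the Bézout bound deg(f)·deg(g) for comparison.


Common zeros: {(6, 3)}; count = 1; Bézout bound = 1.

deg(f) = 1, deg(g) = 1, so Bézout bound = 1.
Scan x ∈ F_11. For each x, list the y ∈ F_11 with f(x, y) ≡ 0 and those with g(x, y) ≡ 0 (mod 11); the common zeros in that column are the intersection.
  x = 0: f ≡ 0 at y ∈ {6}; g ≡ 0 at y ∈ {0}; common: ∅.
  x = 1: f ≡ 0 at y ∈ {0}; g ≡ 0 at y ∈ {6}; common: ∅.
  x = 2: f ≡ 0 at y ∈ {5}; g ≡ 0 at y ∈ {1}; common: ∅.
  x = 3: f ≡ 0 at y ∈ {10}; g ≡ 0 at y ∈ {7}; common: ∅.
  x = 4: f ≡ 0 at y ∈ {4}; g ≡ 0 at y ∈ {2}; common: ∅.
  x = 5: f ≡ 0 at y ∈ {9}; g ≡ 0 at y ∈ {8}; common: ∅.
  x = 6: f ≡ 0 at y ∈ {3}; g ≡ 0 at y ∈ {3}; common: {3}.
  x = 7: f ≡ 0 at y ∈ {8}; g ≡ 0 at y ∈ {9}; common: ∅.
  x = 8: f ≡ 0 at y ∈ {2}; g ≡ 0 at y ∈ {4}; common: ∅.
  x = 9: f ≡ 0 at y ∈ {7}; g ≡ 0 at y ∈ {10}; common: ∅.
  x = 10: f ≡ 0 at y ∈ {1}; g ≡ 0 at y ∈ {5}; common: ∅.
Collecting: common zeros = {(6, 3)}, so the count is 1.
Comparison with the Bézout bound: 1 ≤ 1 = deg(f)·deg(g), as expected for curves with no common component (the bound is attained).


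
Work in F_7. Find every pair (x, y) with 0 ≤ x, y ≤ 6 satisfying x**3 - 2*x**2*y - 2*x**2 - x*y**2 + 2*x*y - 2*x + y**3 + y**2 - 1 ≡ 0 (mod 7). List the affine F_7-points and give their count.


Affine F_7-points: {(0, 3), (3, 4), (4, 3), (5, 1)}; count = 4.

For each of the 49 pairs (x, y) ∈ F_7², evaluate f(x, y) mod 7. Record the zeros.
  x = 0: [0↦6, 1↦1, 2↦4, 3↦0, 4↦2, 5↦2, 6↦6]  zeros at y ∈ {3}
  x = 1: [0↦3, 1↦4, 2↦4, 3↦2, 4↦4, 5↦2, 6↦2]  zeros at y ∈ ∅
  x = 2: [0↦2, 1↦5, 2↦5, 3↦1, 4↦6, 5↦5, 6↦4]  zeros at y ∈ ∅
  x = 3: [0↦2, 1↦3, 2↦6, 3↦3, 4↦0, 5↦3, 6↦4]  zeros at y ∈ {4}
  x = 4: [0↦2, 1↦4, 2↦6, 3↦0, 4↦6, 5↦2, 6↦1]  zeros at y ∈ {3}
  x = 5: [0↦1, 1↦0, 2↦4, 3↦5, 4↦2, 5↦1, 6↦1]  zeros at y ∈ {1}
  x = 6: [0↦5, 1↦4, 2↦6, 3↦3, 4↦1, 5↦6, 6↦3]  zeros at y ∈ ∅
Collecting zeros: affine points = {(0, 3), (3, 4), (4, 3), (5, 1)}.
Total count |C(F_7)_aff| = 4.


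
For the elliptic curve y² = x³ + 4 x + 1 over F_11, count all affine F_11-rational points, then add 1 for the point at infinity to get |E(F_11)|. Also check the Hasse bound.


Affine points = {(0, 1), (0, 10), (4, 2), (4, 9), (5, 5), (5, 6), (7, 3), (7, 8)}; affine count = 8; |E(F_11)| = 9.

Discriminant check: Δ ∝ 4a³ + 27b² = 4·4³ + 27·1² = 4·64 + 27·1 ≡ 8 (mod 11). Nonzero ⇒ E is nonsingular.
For each x ∈ F_11, compute rhs = x³ + 4·x + 1 mod 11, then count y ∈ F_11 with y² ≡ rhs.
  x = 0: rhs = 1, matching y values: 1, 10 (2 points).
  x = 1: rhs = 6, matching y values: none (0 points).
  x = 2: rhs = 6, matching y values: none (0 points).
  x = 3: rhs = 7, matching y values: none (0 points).
  x = 4: rhs = 4, matching y values: 2, 9 (2 points).
  x = 5: rhs = 3, matching y values: 5, 6 (2 points).
  x = 6: rhs = 10, matching y values: none (0 points).
  x = 7: rhs = 9, matching y values: 3, 8 (2 points).
  x = 8: rhs = 6, matching y values: none (0 points).
  x = 9: rhs = 7, matching y values: none (0 points).
  x = 10: rhs = 7, matching y values: none (0 points).
Total affine count: 8.
Full point count |E(F_11)| = 8 + 1 = 9.
Hasse bound: |9 − (11+1)| = |-3| = 3 ≤ 2√11 ≈ 6.6332 ✓.


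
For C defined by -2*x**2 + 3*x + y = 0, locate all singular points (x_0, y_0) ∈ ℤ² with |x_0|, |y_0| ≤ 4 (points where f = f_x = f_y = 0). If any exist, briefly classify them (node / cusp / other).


No singular points in the scanned grid; C is smooth there.

Compute partial derivatives:
  f_x = 3 - 4*x.
  f_y = 1.
f_y = 1 is a nonzero constant, so f_y never vanishes: no point (x, y) can satisfy f = f_x = f_y = 0. In particular no (x, y) ∈ {−4, ..., 4}² is singular; the curve is smooth.


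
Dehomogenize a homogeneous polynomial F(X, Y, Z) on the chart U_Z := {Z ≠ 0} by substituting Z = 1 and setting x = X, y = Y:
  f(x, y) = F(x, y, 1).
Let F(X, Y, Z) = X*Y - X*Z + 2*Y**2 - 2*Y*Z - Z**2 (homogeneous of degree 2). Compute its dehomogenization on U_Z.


f(x, y) = x*y - x + 2*y**2 - 2*y - 1

On U_Z we set Z = 1. Each monomial c·X^i·Y^j·Z^k in F becomes c·x^i·y^j·1^k = c·x^i·y^j.
Substituting Z = 1: F(X, Y, 1) = x*y - x + 2*y**2 - 2*y - 1.
Note: deg(f) ≤ deg(F) = 2; strict inequality happens when F is divisible by Z (lost terms).


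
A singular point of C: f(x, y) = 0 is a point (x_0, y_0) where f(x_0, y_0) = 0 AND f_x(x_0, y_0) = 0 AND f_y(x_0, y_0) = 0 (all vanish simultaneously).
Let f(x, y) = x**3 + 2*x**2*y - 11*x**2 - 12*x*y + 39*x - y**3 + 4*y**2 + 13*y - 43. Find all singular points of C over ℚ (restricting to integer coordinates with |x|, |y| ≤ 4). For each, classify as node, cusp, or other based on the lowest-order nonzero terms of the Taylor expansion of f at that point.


Singular points: {(3, 1)}; classification: cusp.

Compute partial derivatives:
  f_x = 3*x**2 + 4*x*y - 22*x - 12*y + 39.
  f_y = 2*x**2 - 12*x - 3*y**2 + 8*y + 13.
Scan x_0 ∈ {−4, ..., 4}. For each x_0, f_y(x_0, y) is a polynomial in y; find its integer roots y ∈ {−4, ..., 4}, then test f_x and f at those candidates.
  x = -4: f_y(-4, y) = -3*y**2 + 8*y + 93; no integer root y with |y| ≤ 4.
  x = -3: f_y(-3, y) = -3*y**2 + 8*y + 67; no integer root y with |y| ≤ 4.
  x = -2: f_y(-2, y) = -3*y**2 + 8*y + 45; no integer root y with |y| ≤ 4.
  x = -1: f_y(-1, y) = -3*y**2 + 8*y + 27; no integer root y with |y| ≤ 4.
  x = 0: f_y(0, y) = -3*y**2 + 8*y + 13; no integer root y with |y| ≤ 4.
  x = 1: f_y(1, y) = -3*y**2 + 8*y + 3; vanishes at y ∈ {3}. (1, 3): f_x = -4 ≠ 0.
  x = 2: f_y(2, y) = -3*y**2 + 8*y - 3; no integer root y with |y| ≤ 4.
  x = 3: f_y(3, y) = -3*y**2 + 8*y - 5; vanishes at y ∈ {1}. (3, 1): f_x = 0, f = 0 — SINGULAR.
  x = 4: f_y(4, y) = -3*y**2 + 8*y - 3; no integer root y with |y| ≤ 4.
Only singular point on the grid: (3, 1).
Classify: substitute x = 3 + u, y = 1 + v and expand: f = u**3 + 2*u**2*v - v**3 + v**2.
No constant or linear terms (consistent with a singular point). Quadratic part: v**2. Cubic part: u**3 + 2*u**2*v - v**3.
The quadratic part v**2 is a perfect square, so there is a single (double) tangent line v = 0, i.e. y = 1. Restricting the cubic part to that line (v = 0) leaves u**3 ≠ 0, so f is not divisible by v and the branch is v² ≈ -u**3 to lowest order — this is a cusp.
Classification: cusp.


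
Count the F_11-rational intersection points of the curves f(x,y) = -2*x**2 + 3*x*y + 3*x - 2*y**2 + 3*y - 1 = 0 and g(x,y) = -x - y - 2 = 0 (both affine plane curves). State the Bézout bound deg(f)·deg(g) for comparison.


Common zeros: ∅; count = 0; Bézout bound = 2.

deg(f) = 2, deg(g) = 1, so Bézout bound = 2.
Scan x ∈ F_11. For each x, list the y ∈ F_11 with f(x, y) ≡ 0 and those with g(x, y) ≡ 0 (mod 11); the common zeros in that column are the intersection.
  x = 0: f ≡ 0 at y ∈ {1, 6}; g ≡ 0 at y ∈ {9}; common: ∅.
  x = 1: f ≡ 0 at y ∈ {0, 3}; g ≡ 0 at y ∈ {8}; common: ∅.
  x = 2: f ≡ 0 at y ∈ ∅; g ≡ 0 at y ∈ {7}; common: ∅.
  x = 3: f ≡ 0 at y ∈ {1, 5}; g ≡ 0 at y ∈ {6}; common: ∅.
  x = 4: f ≡ 0 at y ∈ ∅; g ≡ 0 at y ∈ {5}; common: ∅.
  x = 5: f ≡ 0 at y ∈ {3, 6}; g ≡ 0 at y ∈ {4}; common: ∅.
  x = 6: f ≡ 0 at y ∈ {0, 5}; g ≡ 0 at y ∈ {3}; common: ∅.
  x = 7: f ≡ 0 at y ∈ ∅; g ≡ 0 at y ∈ {2}; common: ∅.
  x = 8: f ≡ 0 at y ∈ ∅; g ≡ 0 at y ∈ {1}; common: ∅.
  x = 9: f ≡ 0 at y ∈ ∅; g ≡ 0 at y ∈ {0}; common: ∅.
  x = 10: f ≡ 0 at y ∈ ∅; g ≡ 0 at y ∈ {10}; common: ∅.
Collecting: common zeros = ∅, so the count is 0.
Comparison with the Bézout bound: 0 ≤ 2 = deg(f)·deg(g), as expected for curves with no common component (the affine F_11-count falls short of the bound because intersections may lie at infinity, over extension fields, or carry multiplicity).


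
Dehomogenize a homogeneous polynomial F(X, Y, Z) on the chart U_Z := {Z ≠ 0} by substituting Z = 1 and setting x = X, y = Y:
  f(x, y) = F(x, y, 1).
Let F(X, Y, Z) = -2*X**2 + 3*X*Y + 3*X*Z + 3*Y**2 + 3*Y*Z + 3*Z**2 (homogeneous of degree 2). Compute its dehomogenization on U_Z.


f(x, y) = -2*x**2 + 3*x*y + 3*x + 3*y**2 + 3*y + 3

On U_Z we set Z = 1. Each monomial c·X^i·Y^j·Z^k in F becomes c·x^i·y^j·1^k = c·x^i·y^j.
Substituting Z = 1: F(X, Y, 1) = -2*x**2 + 3*x*y + 3*x + 3*y**2 + 3*y + 3.
Note: deg(f) ≤ deg(F) = 2; strict inequality happens when F is divisible by Z (lost terms).


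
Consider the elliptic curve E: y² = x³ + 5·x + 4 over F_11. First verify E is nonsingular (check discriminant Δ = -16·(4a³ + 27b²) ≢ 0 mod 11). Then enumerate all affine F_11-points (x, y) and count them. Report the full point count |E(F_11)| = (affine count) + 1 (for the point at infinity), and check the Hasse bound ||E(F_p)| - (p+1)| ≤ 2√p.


Affine points = {(0, 2), (0, 9), (2, 0), (4, 0), (5, 0), (10, 3), (10, 8)}; affine count = 7; |E(F_11)| = 8.

Discriminant check: Δ ∝ 4a³ + 27b² = 4·5³ + 27·4² = 4·125 + 27·16 ≡ 8 (mod 11). Nonzero ⇒ E is nonsingular.
For each x ∈ F_11, compute rhs = x³ + 5·x + 4 mod 11, then count y ∈ F_11 with y² ≡ rhs.
  x = 0: rhs = 4, matching y values: 2, 9 (2 points).
  x = 1: rhs = 10, matching y values: none (0 points).
  x = 2: rhs = 0, matching y values: 0 (1 points).
  x = 3: rhs = 2, matching y values: none (0 points).
  x = 4: rhs = 0, matching y values: 0 (1 points).
  x = 5: rhs = 0, matching y values: 0 (1 points).
  x = 6: rhs = 8, matching y values: none (0 points).
  x = 7: rhs = 8, matching y values: none (0 points).
  x = 8: rhs = 6, matching y values: none (0 points).
  x = 9: rhs = 8, matching y values: none (0 points).
  x = 10: rhs = 9, matching y values: 3, 8 (2 points).
Total affine count: 7.
Full point count |E(F_11)| = 7 + 1 = 8.
Hasse bound: |8 − (11+1)| = |-4| = 4 ≤ 2√11 ≈ 6.6332 ✓.


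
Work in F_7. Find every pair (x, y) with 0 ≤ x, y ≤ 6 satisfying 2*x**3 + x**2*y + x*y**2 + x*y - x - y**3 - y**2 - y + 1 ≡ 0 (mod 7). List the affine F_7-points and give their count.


Affine F_7-points: {(0, 5), (2, 2), (4, 3), (6, 0), (6, 6)}; count = 5.

For each of the 49 pairs (x, y) ∈ F_7², evaluate f(x, y) mod 7. Record the zeros.
  x = 0: [0↦1, 1↦5, 2↦1, 3↦4, 4↦1, 5↦0, 6↦2]  zeros at y ∈ {5}
  x = 1: [0↦2, 1↦2, 2↦3, 3↦6, 4↦5, 5↦1, 6↦2]  zeros at y ∈ ∅
  x = 2: [0↦1, 1↦6, 2↦0, 3↦5, 4↦1, 5↦3, 6↦5]  zeros at y ∈ {2}
  x = 3: [0↦3, 1↦1, 2↦4, 3↦6, 4↦1, 5↦4, 6↦2]  zeros at y ∈ ∅
  x = 4: [0↦6, 1↦6, 2↦6, 3↦0, 4↦3, 5↦2, 6↦5]  zeros at y ∈ {3}
  x = 5: [0↦1, 1↦5, 2↦4, 3↦6, 4↦5, 5↦2, 6↦5]  zeros at y ∈ ∅
  x = 6: [0↦0, 1↦3, 2↦3, 3↦1, 4↦5, 5↦2, 6↦0]  zeros at y ∈ {0, 6}
Collecting zeros: affine points = {(0, 5), (2, 2), (4, 3), (6, 0), (6, 6)}.
Total count |C(F_7)_aff| = 5.


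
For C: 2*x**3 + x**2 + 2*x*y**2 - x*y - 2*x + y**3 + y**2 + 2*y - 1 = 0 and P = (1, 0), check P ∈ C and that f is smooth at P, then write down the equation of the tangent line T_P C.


Tangent line at P: 6*x + y - 6 = 0.

Step 1: f(1, 0) = 0, so P lies on C.
Step 2: partial derivatives
  f_x(x, y) = 6*x**2 + 2*x + 2*y**2 - y - 2, f_y(x, y) = 4*x*y - x + 3*y**2 + 2*y + 2.
  f_x(P) = 6, f_y(P) = 1 (gradient nonzero, so P is smooth).
Step 3: tangent line at P: 6·(x − 1) + 1·(y − 0) = 0.
Expanding: 6*x + y - 6 = 0.


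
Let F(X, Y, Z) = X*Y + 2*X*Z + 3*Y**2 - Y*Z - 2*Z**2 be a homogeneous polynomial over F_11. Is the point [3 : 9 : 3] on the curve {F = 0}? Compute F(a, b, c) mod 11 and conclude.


F(3,9,3) ≡ 1 (mod 11); P is NOT on the curve.

Evaluate F(3, 9, 3) term-by-term (mod 11).
  X*Y ↦ 1·3·9·1 = 27
  2*X*Z ↦ 2·3·1·3 = 18
  3*Y**2 ↦ 3·1·81·1 = 243
  -Y*Z ↦ -1·1·9·3 = -27
  -2*Z**2 ↦ -2·1·1·9 = -18
Sum: F(3, 9, 3) = (27) + (18) + (243) + (-27) + (-18) = 243.
Reducing mod 11: 243 ≡ 1 (mod 11).
Since F(a, b, c) ≡ 1 ≠ 0 (mod 11), P does NOT lie on the curve.


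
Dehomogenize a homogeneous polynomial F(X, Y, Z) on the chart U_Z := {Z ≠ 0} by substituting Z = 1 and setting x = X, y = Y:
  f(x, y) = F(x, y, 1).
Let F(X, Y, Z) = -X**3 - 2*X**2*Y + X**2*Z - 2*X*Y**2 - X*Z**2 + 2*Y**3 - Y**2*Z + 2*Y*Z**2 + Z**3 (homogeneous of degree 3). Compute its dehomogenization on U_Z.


f(x, y) = -x**3 - 2*x**2*y + x**2 - 2*x*y**2 - x + 2*y**3 - y**2 + 2*y + 1

On U_Z we set Z = 1. Each monomial c·X^i·Y^j·Z^k in F becomes c·x^i·y^j·1^k = c·x^i·y^j.
Substituting Z = 1: F(X, Y, 1) = -x**3 - 2*x**2*y + x**2 - 2*x*y**2 - x + 2*y**3 - y**2 + 2*y + 1.
Note: deg(f) ≤ deg(F) = 3; strict inequality happens when F is divisible by Z (lost terms).


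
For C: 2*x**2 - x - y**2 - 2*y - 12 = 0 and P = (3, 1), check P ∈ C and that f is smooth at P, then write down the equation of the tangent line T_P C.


Tangent line at P: 11*x - 4*y - 29 = 0.

Step 1: f(3, 1) = 0, so P lies on C.
Step 2: partial derivatives
  f_x(x, y) = 4*x - 1, f_y(x, y) = -2*y - 2.
  f_x(P) = 11, f_y(P) = -4 (gradient nonzero, so P is smooth).
Step 3: tangent line at P: 11·(x − 3) + -4·(y − 1) = 0.
Expanding: 11*x - 4*y - 29 = 0.


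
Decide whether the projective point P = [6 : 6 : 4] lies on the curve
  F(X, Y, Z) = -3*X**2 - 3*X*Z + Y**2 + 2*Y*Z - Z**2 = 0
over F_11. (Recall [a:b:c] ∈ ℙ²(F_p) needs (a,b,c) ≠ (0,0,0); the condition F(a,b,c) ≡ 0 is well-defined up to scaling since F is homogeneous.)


F(6,6,4) ≡ 9 (mod 11); P is NOT on the curve.

Evaluate F(6, 6, 4) term-by-term (mod 11).
  -3*X**2 ↦ -3·36·1·1 = -108
  -3*X*Z ↦ -3·6·1·4 = -72
  Y**2 ↦ 1·1·36·1 = 36
  2*Y*Z ↦ 2·1·6·4 = 48
  -Z**2 ↦ -1·1·1·16 = -16
Sum: F(6, 6, 4) = (-108) + (-72) + (36) + (48) + (-16) = -112.
Reducing mod 11: -112 ≡ 9 (mod 11).
Since F(a, b, c) ≡ 9 ≠ 0 (mod 11), P does NOT lie on the curve.


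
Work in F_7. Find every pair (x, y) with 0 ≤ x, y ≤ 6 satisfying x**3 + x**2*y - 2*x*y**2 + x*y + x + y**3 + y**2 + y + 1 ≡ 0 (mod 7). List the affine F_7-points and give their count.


Affine F_7-points: {(0, 6), (1, 4), (2, 2), (2, 6), (4, 1), (4, 2), (4, 4), (5, 1), (5, 4), (6, 2), (6, 3), (6, 6)}; count = 12.

For each of the 49 pairs (x, y) ∈ F_7², evaluate f(x, y) mod 7. Record the zeros.
  x = 0: [0↦1, 1↦4, 2↦1, 3↦5, 4↦1, 5↦2, 6↦0]  zeros at y ∈ {6}
  x = 1: [0↦3, 1↦6, 2↦6, 3↦2, 4↦0, 5↦6, 6↦5]  zeros at y ∈ {4}
  x = 2: [0↦4, 1↦2, 2↦0, 3↦4, 4↦6, 5↦5, 6↦0]  zeros at y ∈ {2, 6}
  x = 3: [0↦3, 1↦5, 2↦3, 3↦3, 4↦4, 5↦5, 6↦5]  zeros at y ∈ ∅
  x = 4: [0↦6, 1↦0, 2↦0, 3↦5, 4↦0, 5↦5, 6↦5]  zeros at y ∈ {1, 2, 4}
  x = 5: [0↦5, 1↦0, 2↦4, 3↦2, 4↦0, 5↦4, 6↦6]  zeros at y ∈ {1, 4}
  x = 6: [0↦6, 1↦4, 2↦0, 3↦0, 4↦3, 5↦1, 6↦0]  zeros at y ∈ {2, 3, 6}
Collecting zeros: affine points = {(0, 6), (1, 4), (2, 2), (2, 6), (4, 1), (4, 2), (4, 4), (5, 1), (5, 4), (6, 2), (6, 3), (6, 6)}.
Total count |C(F_7)_aff| = 12.


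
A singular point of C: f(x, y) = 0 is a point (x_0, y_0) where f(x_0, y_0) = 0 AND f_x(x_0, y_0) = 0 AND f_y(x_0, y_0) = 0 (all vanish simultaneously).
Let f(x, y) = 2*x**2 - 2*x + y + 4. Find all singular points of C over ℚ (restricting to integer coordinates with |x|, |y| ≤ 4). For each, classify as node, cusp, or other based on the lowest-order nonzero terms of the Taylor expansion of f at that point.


No singular points in the scanned grid; C is smooth there.

Compute partial derivatives:
  f_x = 4*x - 2.
  f_y = 1.
f_y = 1 is a nonzero constant, so f_y never vanishes: no point (x, y) can satisfy f = f_x = f_y = 0. In particular no (x, y) ∈ {−4, ..., 4}² is singular; the curve is smooth.


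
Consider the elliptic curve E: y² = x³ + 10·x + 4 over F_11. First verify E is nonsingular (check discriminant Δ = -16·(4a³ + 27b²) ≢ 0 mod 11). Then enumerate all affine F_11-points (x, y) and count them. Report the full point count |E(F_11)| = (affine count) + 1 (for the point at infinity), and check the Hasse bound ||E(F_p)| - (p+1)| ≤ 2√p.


Affine points = {(0, 2), (0, 9), (1, 2), (1, 9), (4, 3), (4, 8), (5, 5), (5, 6), (6, 4), (6, 7), (9, 3), (9, 8), (10, 2), (10, 9)}; affine count = 14; |E(F_11)| = 15.

Discriminant check: Δ ∝ 4a³ + 27b² = 4·10³ + 27·4² = 4·1000 + 27·16 ≡ 10 (mod 11). Nonzero ⇒ E is nonsingular.
For each x ∈ F_11, compute rhs = x³ + 10·x + 4 mod 11, then count y ∈ F_11 with y² ≡ rhs.
  x = 0: rhs = 4, matching y values: 2, 9 (2 points).
  x = 1: rhs = 4, matching y values: 2, 9 (2 points).
  x = 2: rhs = 10, matching y values: none (0 points).
  x = 3: rhs = 6, matching y values: none (0 points).
  x = 4: rhs = 9, matching y values: 3, 8 (2 points).
  x = 5: rhs = 3, matching y values: 5, 6 (2 points).
  x = 6: rhs = 5, matching y values: 4, 7 (2 points).
  x = 7: rhs = 10, matching y values: none (0 points).
  x = 8: rhs = 2, matching y values: none (0 points).
  x = 9: rhs = 9, matching y values: 3, 8 (2 points).
  x = 10: rhs = 4, matching y values: 2, 9 (2 points).
Total affine count: 14.
Full point count |E(F_11)| = 14 + 1 = 15.
Hasse bound: |15 − (11+1)| = |3| = 3 ≤ 2√11 ≈ 6.6332 ✓.


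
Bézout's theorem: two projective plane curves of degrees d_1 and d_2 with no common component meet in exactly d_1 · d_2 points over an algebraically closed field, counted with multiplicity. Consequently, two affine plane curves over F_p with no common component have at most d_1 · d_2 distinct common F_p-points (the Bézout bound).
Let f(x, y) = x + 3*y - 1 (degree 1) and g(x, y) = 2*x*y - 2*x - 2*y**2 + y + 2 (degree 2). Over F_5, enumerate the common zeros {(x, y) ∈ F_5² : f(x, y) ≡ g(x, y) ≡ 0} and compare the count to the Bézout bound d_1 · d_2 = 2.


Common zeros: {(1, 0), (2, 3)}; count = 2; Bézout bound = 2.

deg(f) = 1, deg(g) = 2, so Bézout bound = 2.
Scan x ∈ F_5. For each x, list the y ∈ F_5 with f(x, y) ≡ 0 and those with g(x, y) ≡ 0 (mod 5); the common zeros in that column are the intersection.
  x = 0: f ≡ 0 at y ∈ {2}; g ≡ 0 at y ∈ ∅; common: ∅.
  x = 1: f ≡ 0 at y ∈ {0}; g ≡ 0 at y ∈ {0, 4}; common: {0}.
  x = 2: f ≡ 0 at y ∈ {3}; g ≡ 0 at y ∈ {2, 3}; common: {3}.
  x = 3: f ≡ 0 at y ∈ {1}; g ≡ 0 at y ∈ ∅; common: ∅.
  x = 4: f ≡ 0 at y ∈ {4}; g ≡ 0 at y ∈ ∅; common: ∅.
Collecting: common zeros = {(1, 0), (2, 3)}, so the count is 2.
Comparison with the Bézout bound: 2 ≤ 2 = deg(f)·deg(g), as expected for curves with no common component (the bound is attained).


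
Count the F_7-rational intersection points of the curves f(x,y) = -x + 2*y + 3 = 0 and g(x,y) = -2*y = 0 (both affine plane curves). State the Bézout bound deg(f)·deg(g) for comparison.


Common zeros: {(3, 0)}; count = 1; Bézout bound = 1.

deg(f) = 1, deg(g) = 1, so Bézout bound = 1.
Scan x ∈ F_7. For each x, list the y ∈ F_7 with f(x, y) ≡ 0 and those with g(x, y) ≡ 0 (mod 7); the common zeros in that column are the intersection.
  x = 0: f ≡ 0 at y ∈ {2}; g ≡ 0 at y ∈ {0}; common: ∅.
  x = 1: f ≡ 0 at y ∈ {6}; g ≡ 0 at y ∈ {0}; common: ∅.
  x = 2: f ≡ 0 at y ∈ {3}; g ≡ 0 at y ∈ {0}; common: ∅.
  x = 3: f ≡ 0 at y ∈ {0}; g ≡ 0 at y ∈ {0}; common: {0}.
  x = 4: f ≡ 0 at y ∈ {4}; g ≡ 0 at y ∈ {0}; common: ∅.
  x = 5: f ≡ 0 at y ∈ {1}; g ≡ 0 at y ∈ {0}; common: ∅.
  x = 6: f ≡ 0 at y ∈ {5}; g ≡ 0 at y ∈ {0}; common: ∅.
Collecting: common zeros = {(3, 0)}, so the count is 1.
Comparison with the Bézout bound: 1 ≤ 1 = deg(f)·deg(g), as expected for curves with no common component (the bound is attained).
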